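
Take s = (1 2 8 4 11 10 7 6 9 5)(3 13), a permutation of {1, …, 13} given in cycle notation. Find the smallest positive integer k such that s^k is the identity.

The cycle type of s is (10, 2, 1).
Since disjoint cycles commute, ord(s) = lcm(10, 2) = 10.

10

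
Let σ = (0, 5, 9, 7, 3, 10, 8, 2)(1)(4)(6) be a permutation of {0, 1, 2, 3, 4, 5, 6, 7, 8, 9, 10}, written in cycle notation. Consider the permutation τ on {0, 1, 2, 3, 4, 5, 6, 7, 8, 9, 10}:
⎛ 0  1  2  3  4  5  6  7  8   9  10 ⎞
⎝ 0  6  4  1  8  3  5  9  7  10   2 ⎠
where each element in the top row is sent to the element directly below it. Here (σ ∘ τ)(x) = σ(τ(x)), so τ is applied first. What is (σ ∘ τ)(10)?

0

τ(10) = 2, then σ(2) = 0; composing gives (σ ∘ τ)(10) = 0.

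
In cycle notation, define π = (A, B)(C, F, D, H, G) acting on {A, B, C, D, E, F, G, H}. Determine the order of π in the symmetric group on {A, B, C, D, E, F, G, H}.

10

The disjoint cycles have lengths 5, 2, 1.
The order is lcm(5, 2) = 10.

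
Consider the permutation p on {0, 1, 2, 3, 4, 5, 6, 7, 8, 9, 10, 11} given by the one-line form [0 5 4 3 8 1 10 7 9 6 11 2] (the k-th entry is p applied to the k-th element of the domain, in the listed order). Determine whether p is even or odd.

odd

In disjoint-cycle form the cycle lengths are 7, 2, 1, 1, 1.
A cycle of length ℓ contributes ℓ−1 transpositions, so p is a product of 6 + 1 = 7 transpositions — odd.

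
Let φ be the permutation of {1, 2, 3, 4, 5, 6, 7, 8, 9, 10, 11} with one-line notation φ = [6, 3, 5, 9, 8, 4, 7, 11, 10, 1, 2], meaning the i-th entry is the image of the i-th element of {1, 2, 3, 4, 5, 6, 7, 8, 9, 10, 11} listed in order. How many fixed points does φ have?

1

The fixed points (elements with φ(x) = x) are {7}, so there is 1.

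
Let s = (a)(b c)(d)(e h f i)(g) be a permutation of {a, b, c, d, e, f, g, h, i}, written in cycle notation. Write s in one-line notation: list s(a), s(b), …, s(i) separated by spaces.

Each element maps to the next entry in its cycle (wrapping to the front): a→a, b→c, c→b, d→d, e→h, f→i, g→g, h→f, i→e.
So the one-line form is a c b d h i g f e.

a c b d h i g f e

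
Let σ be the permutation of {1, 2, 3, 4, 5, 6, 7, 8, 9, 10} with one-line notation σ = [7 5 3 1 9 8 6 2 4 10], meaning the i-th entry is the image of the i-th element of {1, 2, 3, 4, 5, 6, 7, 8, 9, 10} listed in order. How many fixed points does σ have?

2

The fixed points (elements with σ(x) = x) are {3, 10}, so there are 2.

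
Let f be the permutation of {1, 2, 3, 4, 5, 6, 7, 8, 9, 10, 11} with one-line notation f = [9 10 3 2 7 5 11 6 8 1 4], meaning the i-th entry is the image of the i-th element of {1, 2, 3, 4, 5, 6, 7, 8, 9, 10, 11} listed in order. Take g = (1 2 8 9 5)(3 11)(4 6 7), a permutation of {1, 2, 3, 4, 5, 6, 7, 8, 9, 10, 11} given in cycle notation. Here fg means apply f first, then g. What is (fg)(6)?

1

First apply f: f(6) = 5, then g(5) = 1. Thus (fg)(6) = 1.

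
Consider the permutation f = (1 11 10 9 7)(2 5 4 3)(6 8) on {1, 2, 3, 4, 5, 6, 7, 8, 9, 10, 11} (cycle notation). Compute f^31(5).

5 lies in the 4-cycle (2 5 4 3).
Powers repeat with period 4 on this cycle, and 31 mod 4 = 3, so f^31(5) = f^3(5).
Advancing 3 steps from 5: 5 → 4 → 3 → 2.

2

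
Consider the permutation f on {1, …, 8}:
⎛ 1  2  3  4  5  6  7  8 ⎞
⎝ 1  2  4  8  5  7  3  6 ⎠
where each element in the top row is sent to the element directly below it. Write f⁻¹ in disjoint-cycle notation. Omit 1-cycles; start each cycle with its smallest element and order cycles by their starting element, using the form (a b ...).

(3 7 6 8 4)

First write f in disjoint cycles: (3 4 8 6 7).
Reversing each cycle (and rotating so the smallest element leads) gives f⁻¹ = (3 7 6 8 4).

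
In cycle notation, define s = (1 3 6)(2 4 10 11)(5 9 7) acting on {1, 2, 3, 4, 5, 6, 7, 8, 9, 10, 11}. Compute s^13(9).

9 lies in the 3-cycle (5 9 7).
Powers repeat with period 3 on this cycle, and 13 mod 3 = 1, so s^13(9) = s^1(9).
Advancing 1 step from 9: 9 → 7.

7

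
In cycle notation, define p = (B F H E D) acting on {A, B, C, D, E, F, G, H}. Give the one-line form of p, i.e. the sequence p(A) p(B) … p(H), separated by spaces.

Reading each image from the cycles: A→A, B→F, C→C, D→B, E→D, F→H, G→G, H→E.
So the one-line form is A F C B D H G E.

A F C B D H G E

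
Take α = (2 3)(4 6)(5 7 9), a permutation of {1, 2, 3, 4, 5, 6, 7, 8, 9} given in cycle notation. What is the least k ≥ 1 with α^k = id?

The cycle type of α is (3, 2, 2, 1, 1).
The order is lcm(3, 2, 2) = 6.

6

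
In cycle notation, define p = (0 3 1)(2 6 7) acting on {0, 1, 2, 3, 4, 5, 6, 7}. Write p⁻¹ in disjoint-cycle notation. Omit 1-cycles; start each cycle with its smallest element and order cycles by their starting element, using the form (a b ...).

The inverse reverses each cycle.
Reversing each cycle of p and rotating so the smallest element leads gives (0 1 3)(2 7 6).

(0 1 3)(2 7 6)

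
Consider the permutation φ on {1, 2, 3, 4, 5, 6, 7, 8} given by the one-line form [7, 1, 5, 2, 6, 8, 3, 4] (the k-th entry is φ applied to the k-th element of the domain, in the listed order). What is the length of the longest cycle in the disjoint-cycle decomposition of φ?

Decomposing into disjoint cycles gives (1, 7, 3, 5, 6, 8, 4, 2); the longest has length 8.

8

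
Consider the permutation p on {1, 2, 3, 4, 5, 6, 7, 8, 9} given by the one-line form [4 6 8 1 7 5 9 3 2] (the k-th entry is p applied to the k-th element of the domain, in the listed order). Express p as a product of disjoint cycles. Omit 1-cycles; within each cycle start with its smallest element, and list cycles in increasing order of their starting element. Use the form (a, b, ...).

From 1: 1 → 4 → 1, closing the cycle (1, 4).
Continuing from each remaining unvisited element yields (1, 4)(2, 6, 5, 7, 9)(3, 8).

(1, 4)(2, 6, 5, 7, 9)(3, 8)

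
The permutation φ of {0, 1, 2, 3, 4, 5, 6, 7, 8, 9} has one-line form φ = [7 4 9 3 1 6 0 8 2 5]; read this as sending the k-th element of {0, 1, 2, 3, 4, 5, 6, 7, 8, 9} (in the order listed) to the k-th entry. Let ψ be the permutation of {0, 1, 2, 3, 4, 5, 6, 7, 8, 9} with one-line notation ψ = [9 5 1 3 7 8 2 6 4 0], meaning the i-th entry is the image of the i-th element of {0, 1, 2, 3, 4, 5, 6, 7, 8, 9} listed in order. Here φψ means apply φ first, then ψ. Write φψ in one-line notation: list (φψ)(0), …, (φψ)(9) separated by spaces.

For each element, apply φ then ψ: 0 → 7 → 6; 1 → 4 → 7; 2 → 9 → 0; 3 → 3 → 3; 4 → 1 → 5; 5 → 6 → 2; 6 → 0 → 9; 7 → 8 → 4; 8 → 2 → 1; 9 → 5 → 8.
So φψ in one-line form is 6 7 0 3 5 2 9 4 1 8.

6 7 0 3 5 2 9 4 1 8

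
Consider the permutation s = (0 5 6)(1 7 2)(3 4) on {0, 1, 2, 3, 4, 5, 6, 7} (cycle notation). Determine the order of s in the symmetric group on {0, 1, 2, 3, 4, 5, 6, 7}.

The cycle type of s is (3, 3, 2).
The order is lcm(3, 3, 2) = 6.

6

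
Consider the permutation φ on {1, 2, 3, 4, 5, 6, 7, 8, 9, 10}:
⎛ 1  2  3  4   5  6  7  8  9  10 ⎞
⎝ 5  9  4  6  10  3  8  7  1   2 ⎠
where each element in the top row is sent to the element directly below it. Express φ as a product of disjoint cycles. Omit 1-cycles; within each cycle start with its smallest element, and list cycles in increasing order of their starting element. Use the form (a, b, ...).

(1, 5, 10, 2, 9)(3, 4, 6)(7, 8)

From 1: 1 → 5 → 10 → 2 → 9 → 1, closing the cycle (1, 5, 10, 2, 9).
Continuing from each remaining unvisited element yields (1, 5, 10, 2, 9)(3, 4, 6)(7, 8).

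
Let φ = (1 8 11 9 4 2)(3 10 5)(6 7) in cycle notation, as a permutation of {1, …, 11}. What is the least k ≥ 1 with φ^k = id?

The cycle type of φ is (6, 3, 2).
The order of φ is the least common multiple of its cycle lengths: lcm(6, 3, 2) = 6.

6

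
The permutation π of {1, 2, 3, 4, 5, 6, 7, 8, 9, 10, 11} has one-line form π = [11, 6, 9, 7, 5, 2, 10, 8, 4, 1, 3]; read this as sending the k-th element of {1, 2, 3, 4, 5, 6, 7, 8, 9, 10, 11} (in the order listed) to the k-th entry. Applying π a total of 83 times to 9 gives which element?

Tracing 9 → 4 → … returns to 9 after 7 steps, so 9 lies in a 7-cycle (1, 11, 3, 9, 4, 7, 10).
Powers repeat with period 7 on this cycle, and 83 mod 7 = 6, so π^83(9) = π^6(9).
Advancing 6 steps from 9: 9 → 4 → 7 → 10 → 1 → 11 → 3.

3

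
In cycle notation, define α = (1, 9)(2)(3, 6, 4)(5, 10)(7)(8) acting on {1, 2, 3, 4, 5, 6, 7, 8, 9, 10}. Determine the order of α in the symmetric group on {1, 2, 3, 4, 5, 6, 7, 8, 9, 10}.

The disjoint cycles have lengths 3, 2, 2, 1, 1, 1.
Since disjoint cycles commute, ord(α) = lcm(3, 2, 2) = 6.

6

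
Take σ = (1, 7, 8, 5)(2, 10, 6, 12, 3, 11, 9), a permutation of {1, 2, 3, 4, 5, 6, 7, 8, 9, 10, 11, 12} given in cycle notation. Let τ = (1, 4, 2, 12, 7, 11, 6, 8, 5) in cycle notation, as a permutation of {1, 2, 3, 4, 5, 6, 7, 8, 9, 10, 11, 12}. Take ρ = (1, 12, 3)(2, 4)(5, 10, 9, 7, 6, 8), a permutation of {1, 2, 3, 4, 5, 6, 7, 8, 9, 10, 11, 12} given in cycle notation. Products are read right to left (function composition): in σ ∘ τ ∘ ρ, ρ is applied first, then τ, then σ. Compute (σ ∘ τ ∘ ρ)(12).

11

Apply the permutations in order: ρ(12) = 3, then τ(3) = 3, then σ(3) = 11. So (σ ∘ τ ∘ ρ)(12) = 11.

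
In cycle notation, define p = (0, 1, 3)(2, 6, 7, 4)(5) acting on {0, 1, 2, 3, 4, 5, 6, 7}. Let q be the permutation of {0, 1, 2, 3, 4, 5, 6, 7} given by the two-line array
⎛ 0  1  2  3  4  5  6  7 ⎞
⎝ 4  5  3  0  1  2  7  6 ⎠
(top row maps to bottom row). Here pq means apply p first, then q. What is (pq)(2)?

7

(pq)(2) = q(p(2)). p(2) = 6, then q(6) = 7. So (pq)(2) = 7.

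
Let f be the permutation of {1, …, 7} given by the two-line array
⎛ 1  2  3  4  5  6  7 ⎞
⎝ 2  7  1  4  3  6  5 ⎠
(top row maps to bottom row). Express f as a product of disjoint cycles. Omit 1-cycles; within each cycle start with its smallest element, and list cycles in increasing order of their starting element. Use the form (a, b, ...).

Iterating f from 1 gives 1 → 2 → 7 → 5 → 3 → 1; that is the 5-cycle (1, 2, 7, 5, 3).
Repeating from the next unused element and collecting all non-trivial cycles gives (1, 2, 7, 5, 3).

(1, 2, 7, 5, 3)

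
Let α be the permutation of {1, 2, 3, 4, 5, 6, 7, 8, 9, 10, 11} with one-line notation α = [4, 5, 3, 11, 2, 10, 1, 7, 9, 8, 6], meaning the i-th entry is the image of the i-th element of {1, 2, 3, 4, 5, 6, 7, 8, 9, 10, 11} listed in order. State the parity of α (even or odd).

odd

In disjoint-cycle form the cycle lengths are 7, 2, 1, 1.
A cycle of length ℓ contributes ℓ−1 transpositions, so α is a product of 6 + 1 = 7 transpositions — odd.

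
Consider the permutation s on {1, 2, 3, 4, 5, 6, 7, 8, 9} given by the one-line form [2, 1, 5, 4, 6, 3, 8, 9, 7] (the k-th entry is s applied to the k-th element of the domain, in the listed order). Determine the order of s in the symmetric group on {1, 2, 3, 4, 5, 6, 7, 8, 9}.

6

The disjoint-cycle form of s has cycle lengths 3, 3, 2, 1.
Since disjoint cycles commute, ord(s) = lcm(3, 3, 2) = 6.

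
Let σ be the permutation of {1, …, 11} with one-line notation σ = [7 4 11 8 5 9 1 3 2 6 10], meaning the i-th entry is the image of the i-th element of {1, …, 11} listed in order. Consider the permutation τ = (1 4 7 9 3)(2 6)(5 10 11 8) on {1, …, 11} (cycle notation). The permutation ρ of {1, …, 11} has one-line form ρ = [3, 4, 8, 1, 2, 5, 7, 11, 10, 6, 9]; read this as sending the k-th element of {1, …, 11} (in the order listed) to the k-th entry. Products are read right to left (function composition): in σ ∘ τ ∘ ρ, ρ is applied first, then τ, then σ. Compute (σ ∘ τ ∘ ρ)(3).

5

Chase 3: ρ(3) = 8; τ(8) = 5; σ(5) = 5. Hence (σ ∘ τ ∘ ρ)(3) = 5.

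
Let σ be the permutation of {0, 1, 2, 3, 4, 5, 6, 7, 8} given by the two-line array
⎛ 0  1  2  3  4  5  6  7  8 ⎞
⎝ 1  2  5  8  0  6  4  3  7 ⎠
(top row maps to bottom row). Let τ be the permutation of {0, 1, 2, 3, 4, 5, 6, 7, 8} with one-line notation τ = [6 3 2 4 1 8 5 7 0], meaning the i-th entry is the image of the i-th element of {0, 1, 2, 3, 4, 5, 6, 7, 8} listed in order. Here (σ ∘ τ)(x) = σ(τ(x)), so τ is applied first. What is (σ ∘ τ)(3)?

First apply τ: τ(3) = 4, then σ(4) = 0. Thus (σ ∘ τ)(3) = 0.

0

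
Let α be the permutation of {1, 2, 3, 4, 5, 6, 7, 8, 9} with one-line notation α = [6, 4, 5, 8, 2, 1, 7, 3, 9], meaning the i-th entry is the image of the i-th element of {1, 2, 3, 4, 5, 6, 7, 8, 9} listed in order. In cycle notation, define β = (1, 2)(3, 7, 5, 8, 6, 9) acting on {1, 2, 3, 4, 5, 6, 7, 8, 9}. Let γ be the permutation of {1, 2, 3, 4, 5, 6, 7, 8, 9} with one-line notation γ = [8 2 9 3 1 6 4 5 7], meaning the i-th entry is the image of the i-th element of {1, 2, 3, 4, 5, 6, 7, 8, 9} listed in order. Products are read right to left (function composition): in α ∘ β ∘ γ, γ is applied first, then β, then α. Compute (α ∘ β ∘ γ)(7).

Apply the permutations in order: γ(7) = 4, then β(4) = 4, then α(4) = 8. So (α ∘ β ∘ γ)(7) = 8.

8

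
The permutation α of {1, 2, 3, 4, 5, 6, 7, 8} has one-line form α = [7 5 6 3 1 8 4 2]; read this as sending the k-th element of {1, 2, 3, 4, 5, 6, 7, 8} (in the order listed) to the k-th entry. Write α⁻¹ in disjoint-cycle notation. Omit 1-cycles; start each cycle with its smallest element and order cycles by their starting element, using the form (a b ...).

(1 5 2 8 6 3 4 7)

The cycle decomposition of α is (1 7 4 3 6 8 2 5).
Reversing each cycle (and rotating so the smallest element leads) gives α⁻¹ = (1 5 2 8 6 3 4 7).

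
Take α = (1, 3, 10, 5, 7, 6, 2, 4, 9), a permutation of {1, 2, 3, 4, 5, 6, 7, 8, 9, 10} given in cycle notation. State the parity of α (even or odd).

even

The cycle lengths are 9, 1.
A cycle of length ℓ contributes ℓ−1 transpositions, so α is a product of 8 transpositions — even.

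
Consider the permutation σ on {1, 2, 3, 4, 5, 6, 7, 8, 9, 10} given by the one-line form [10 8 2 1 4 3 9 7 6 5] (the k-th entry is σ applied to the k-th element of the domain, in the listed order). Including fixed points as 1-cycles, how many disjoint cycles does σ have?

The cycle decomposition is (1, 10, 5, 4)(2, 8, 7, 9, 6, 3), which has 2 cycles (counting 1-cycles).

2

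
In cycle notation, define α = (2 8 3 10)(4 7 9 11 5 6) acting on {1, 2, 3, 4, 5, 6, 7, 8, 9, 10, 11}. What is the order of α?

12

The disjoint cycles have lengths 6, 4, 1.
Since disjoint cycles commute, ord(α) = lcm(6, 4) = 12.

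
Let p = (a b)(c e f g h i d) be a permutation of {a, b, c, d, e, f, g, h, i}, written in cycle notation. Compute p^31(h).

h lies in the 7-cycle (c e f g h i d).
On a 7-cycle, p^7 is the identity, so p^31 = p^3 there (31 ≡ 3 mod 7).
Advancing 3 steps from h: h → i → d → c.

c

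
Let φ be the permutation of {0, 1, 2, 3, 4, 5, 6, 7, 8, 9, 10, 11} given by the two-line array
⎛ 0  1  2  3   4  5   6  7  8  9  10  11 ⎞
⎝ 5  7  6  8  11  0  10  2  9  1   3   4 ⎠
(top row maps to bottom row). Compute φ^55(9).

Tracing 9 → 1 → … returns to 9 after 8 steps, so 9 lies in an 8-cycle (1 7 2 6 10 3 8 9).
On an 8-cycle, φ^8 is the identity, so φ^55 = φ^7 there (55 ≡ 7 mod 8).
Stepping 7 places around the cycle: 9 → 1 → 7 → 2 → 6 → 10 → 3 → 8.

8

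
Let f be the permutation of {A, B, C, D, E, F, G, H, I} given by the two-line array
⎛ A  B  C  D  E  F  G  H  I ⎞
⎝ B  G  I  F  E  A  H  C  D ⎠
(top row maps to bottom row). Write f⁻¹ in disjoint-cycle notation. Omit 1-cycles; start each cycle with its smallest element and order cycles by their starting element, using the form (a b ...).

(A F D I C H G B)

The cycle decomposition of f is (A B G H C I D F).
The inverse reverses every cycle; in canonical form, f⁻¹ = (A F D I C H G B).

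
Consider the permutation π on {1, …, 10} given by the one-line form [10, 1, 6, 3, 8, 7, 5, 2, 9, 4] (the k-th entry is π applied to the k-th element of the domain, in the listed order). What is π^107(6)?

Tracing 6 → 7 → … returns to 6 after 9 steps, so 6 lies in a 9-cycle (1 10 4 3 6 7 5 8 2).
Since the cycle has length 9, π^107 acts on it the same as π^8 (107 mod 9 = 8).
Stepping 8 places around the cycle: 6 → 7 → 5 → 8 → 2 → 1 → 10 → 4 → 3.

3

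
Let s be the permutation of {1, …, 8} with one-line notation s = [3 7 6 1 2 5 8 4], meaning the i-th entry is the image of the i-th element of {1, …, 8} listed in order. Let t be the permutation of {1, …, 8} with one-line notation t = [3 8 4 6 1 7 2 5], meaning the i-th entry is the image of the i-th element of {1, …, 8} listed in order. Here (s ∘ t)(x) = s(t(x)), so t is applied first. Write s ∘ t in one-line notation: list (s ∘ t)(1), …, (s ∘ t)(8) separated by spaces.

(s ∘ t)(x) = s(t(x)). Computing each image: s(t(1)) = s(3) = 6, s(t(2)) = s(8) = 4, s(t(3)) = s(4) = 1, s(t(4)) = s(6) = 5, s(t(5)) = s(1) = 3, s(t(6)) = s(7) = 8, s(t(7)) = s(2) = 7, s(t(8)) = s(5) = 2.
Hence s ∘ t = [6 4 1 5 3 8 7 2].

6 4 1 5 3 8 7 2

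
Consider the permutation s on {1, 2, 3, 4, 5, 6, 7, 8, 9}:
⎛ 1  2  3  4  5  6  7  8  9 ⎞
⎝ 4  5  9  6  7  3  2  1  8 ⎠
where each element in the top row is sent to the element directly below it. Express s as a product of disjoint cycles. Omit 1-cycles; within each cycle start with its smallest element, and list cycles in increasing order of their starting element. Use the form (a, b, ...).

From 1: 1 → 4 → 6 → 3 → 9 → 8 → 1, closing the cycle (1, 4, 6, 3, 9, 8).
Repeating from the next unused element and collecting all non-trivial cycles gives (1, 4, 6, 3, 9, 8)(2, 5, 7).

(1, 4, 6, 3, 9, 8)(2, 5, 7)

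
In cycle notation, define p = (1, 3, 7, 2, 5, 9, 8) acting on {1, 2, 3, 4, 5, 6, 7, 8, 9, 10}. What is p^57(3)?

3 lies in the 7-cycle (1, 3, 7, 2, 5, 9, 8).
On a 7-cycle, p^7 is the identity, so p^57 = p^1 there (57 ≡ 1 mod 7).
Advancing 1 step from 3: 3 → 7.

7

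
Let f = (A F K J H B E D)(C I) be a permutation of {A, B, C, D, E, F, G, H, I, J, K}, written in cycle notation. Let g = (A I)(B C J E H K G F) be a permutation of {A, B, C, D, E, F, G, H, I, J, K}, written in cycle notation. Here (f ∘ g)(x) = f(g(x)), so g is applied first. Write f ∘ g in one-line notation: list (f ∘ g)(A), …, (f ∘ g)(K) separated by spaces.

Chase each element through g then f: A → I → C; B → C → I; C → J → H; D → D → A; E → H → B; F → B → E; G → F → K; H → K → J; I → A → F; J → E → D; K → G → G.
Collecting the images, f ∘ g = [C I H A B E K J F D G].

C I H A B E K J F D G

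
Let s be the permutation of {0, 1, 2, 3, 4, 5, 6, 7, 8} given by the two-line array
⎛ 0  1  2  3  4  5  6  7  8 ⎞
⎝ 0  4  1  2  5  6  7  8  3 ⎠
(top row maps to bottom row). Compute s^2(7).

3

Tracing 7 → 8 → … returns to 7 after 8 steps, so 7 lies in an 8-cycle (1 4 5 6 7 8 3 2).
Advancing 2 steps from 7: 7 → 8 → 3.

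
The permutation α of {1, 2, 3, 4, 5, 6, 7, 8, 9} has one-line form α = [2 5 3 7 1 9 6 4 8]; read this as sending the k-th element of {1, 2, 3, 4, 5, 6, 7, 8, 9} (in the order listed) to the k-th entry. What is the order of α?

15

Writing α as disjoint cycles, the cycle lengths are 5, 3, 1.
Since disjoint cycles commute, ord(α) = lcm(5, 3) = 15.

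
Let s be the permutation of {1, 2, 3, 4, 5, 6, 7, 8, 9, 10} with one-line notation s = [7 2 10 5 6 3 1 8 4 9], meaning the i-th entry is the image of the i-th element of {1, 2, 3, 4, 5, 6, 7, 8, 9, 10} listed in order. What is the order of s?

Decomposing into disjoint cycles gives cycle lengths 6, 2, 1, 1.
The order is lcm(6, 2) = 6.

6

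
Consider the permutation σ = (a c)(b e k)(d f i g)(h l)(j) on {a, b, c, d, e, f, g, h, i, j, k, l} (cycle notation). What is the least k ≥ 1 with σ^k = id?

The disjoint cycles have lengths 4, 3, 2, 2, 1.
Since disjoint cycles commute, ord(σ) = lcm(4, 3, 2, 2) = 12.

12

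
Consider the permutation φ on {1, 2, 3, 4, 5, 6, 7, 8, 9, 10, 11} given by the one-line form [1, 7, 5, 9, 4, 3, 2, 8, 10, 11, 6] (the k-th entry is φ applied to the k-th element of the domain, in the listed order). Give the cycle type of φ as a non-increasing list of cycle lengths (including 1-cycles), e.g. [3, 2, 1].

[7, 2, 1, 1]

The disjoint cycles are (1)(2 7)(3 5 4 9 10 11 6)(8), with lengths 7, 2, 1, 1 in non-increasing order.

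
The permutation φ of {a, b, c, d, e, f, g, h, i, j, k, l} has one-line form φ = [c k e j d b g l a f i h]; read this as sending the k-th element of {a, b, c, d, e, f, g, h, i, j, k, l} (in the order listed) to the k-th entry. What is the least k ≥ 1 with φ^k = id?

The disjoint-cycle form of φ has cycle lengths 9, 2, 1.
The order of φ is the least common multiple of its cycle lengths: lcm(9, 2) = 18.

18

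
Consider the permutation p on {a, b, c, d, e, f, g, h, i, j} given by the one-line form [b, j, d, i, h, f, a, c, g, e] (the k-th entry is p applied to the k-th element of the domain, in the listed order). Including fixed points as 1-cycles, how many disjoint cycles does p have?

2

The cycle decomposition is (a, b, j, e, h, c, d, i, g)(f), which has 2 cycles (counting 1-cycles).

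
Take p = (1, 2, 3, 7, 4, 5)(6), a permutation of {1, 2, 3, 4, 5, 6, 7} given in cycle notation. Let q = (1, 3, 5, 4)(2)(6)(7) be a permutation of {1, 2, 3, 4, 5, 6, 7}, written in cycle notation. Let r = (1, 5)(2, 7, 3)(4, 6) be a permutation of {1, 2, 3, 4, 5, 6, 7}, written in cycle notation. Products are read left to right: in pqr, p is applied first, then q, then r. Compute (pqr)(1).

(pqr)(1) = r(q(p(1))). p(1) = 2, then q(2) = 2, then r(2) = 7, so the result is 7.

7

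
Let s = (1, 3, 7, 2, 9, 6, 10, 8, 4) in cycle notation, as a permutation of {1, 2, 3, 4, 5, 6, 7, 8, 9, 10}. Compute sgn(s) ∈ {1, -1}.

The cycle lengths are 9, 1.
A cycle of length ℓ contributes ℓ−1 transpositions, so s is a product of 8 transpositions — even.

1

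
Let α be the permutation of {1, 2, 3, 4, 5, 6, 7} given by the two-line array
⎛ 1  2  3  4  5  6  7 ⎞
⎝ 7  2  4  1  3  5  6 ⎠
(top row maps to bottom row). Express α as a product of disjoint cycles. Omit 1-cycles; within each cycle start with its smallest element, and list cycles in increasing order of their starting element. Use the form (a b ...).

(1 7 6 5 3 4)

Start at 1 and follow images: 1 → 7 → 6 → 5 → 3 → 4 → 1, giving the cycle (1 7 6 5 3 4).
Repeating from the next unused element and collecting all non-trivial cycles gives (1 7 6 5 3 4).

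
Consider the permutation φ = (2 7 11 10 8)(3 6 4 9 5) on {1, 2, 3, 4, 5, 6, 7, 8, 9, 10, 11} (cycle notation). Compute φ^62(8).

8 lies in the 5-cycle (2 7 11 10 8).
On a 5-cycle, φ^5 is the identity, so φ^62 = φ^2 there (62 ≡ 2 mod 5).
Stepping 2 places around the cycle: 8 → 2 → 7.

7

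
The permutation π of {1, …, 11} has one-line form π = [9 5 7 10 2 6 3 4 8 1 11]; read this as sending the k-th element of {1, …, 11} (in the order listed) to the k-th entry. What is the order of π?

Writing π as disjoint cycles, the cycle lengths are 5, 2, 2, 1, 1.
Since disjoint cycles commute, ord(π) = lcm(5, 2, 2) = 10.

10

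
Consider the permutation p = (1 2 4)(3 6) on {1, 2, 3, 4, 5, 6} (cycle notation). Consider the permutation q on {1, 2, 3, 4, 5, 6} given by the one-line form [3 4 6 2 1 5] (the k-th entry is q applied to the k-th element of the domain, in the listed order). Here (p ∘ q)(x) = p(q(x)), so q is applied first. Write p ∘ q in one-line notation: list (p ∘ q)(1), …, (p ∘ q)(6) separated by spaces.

(p ∘ q)(x) = p(q(x)). Computing each image: p(q(1)) = p(3) = 6, p(q(2)) = p(4) = 1, p(q(3)) = p(6) = 3, p(q(4)) = p(2) = 4, p(q(5)) = p(1) = 2, p(q(6)) = p(5) = 5.
Hence p ∘ q = [6 1 3 4 2 5].

6 1 3 4 2 5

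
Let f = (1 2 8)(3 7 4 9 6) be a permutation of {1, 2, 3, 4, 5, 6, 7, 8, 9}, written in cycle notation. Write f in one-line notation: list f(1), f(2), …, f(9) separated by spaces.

2 8 7 9 5 3 4 1 6

Image by image: 1→2, 2→8, 3→7, 4→9, 5→5, 6→3, 7→4, 8→1, 9→6.
Listing these in domain order gives 2 8 7 9 5 3 4 1 6.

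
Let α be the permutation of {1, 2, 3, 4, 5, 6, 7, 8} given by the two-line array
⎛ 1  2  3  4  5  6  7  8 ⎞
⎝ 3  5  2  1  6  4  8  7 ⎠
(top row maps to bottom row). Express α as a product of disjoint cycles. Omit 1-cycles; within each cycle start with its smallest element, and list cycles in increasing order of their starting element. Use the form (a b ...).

(1 3 2 5 6 4)(7 8)

Iterating α from 1 gives 1 → 3 → 2 → 5 → 6 → 4 → 1; that is the 6-cycle (1 3 2 5 6 4).
Continuing from each remaining unvisited element yields (1 3 2 5 6 4)(7 8).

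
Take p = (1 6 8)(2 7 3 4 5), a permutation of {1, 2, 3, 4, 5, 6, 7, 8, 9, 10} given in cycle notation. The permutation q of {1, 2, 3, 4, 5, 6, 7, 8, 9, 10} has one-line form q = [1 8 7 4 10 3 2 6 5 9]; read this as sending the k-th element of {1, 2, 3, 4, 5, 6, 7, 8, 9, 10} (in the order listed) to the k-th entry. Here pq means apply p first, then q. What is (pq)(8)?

1

(pq)(8) = q(p(8)). p(8) = 1, then q(1) = 1. So (pq)(8) = 1.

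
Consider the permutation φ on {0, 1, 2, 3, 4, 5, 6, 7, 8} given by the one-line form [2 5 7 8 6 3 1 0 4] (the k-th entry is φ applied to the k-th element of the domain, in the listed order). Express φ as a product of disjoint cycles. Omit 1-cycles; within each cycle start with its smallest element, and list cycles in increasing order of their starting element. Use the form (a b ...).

Start at 0 and follow images: 0 → 2 → 7 → 0, giving the cycle (0 2 7).
Repeating from the next unused element and collecting all non-trivial cycles gives (0 2 7)(1 5 3 8 4 6).

(0 2 7)(1 5 3 8 4 6)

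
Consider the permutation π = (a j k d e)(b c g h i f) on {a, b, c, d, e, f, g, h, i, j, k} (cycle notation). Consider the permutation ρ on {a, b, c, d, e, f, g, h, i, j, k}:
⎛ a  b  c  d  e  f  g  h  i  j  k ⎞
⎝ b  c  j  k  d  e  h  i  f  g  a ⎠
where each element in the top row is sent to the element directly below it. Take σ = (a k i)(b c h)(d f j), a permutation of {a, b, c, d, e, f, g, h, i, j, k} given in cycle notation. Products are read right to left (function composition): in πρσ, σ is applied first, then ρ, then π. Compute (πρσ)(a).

j

Chase a: σ(a) = k; ρ(k) = a; π(a) = j. Hence (πρσ)(a) = j.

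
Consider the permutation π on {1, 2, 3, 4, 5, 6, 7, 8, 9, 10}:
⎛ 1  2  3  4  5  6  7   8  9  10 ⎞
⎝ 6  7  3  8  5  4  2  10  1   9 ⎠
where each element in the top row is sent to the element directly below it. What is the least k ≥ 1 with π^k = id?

6

Writing π as disjoint cycles, the cycle lengths are 6, 2, 1, 1.
The order of π is the least common multiple of its cycle lengths: lcm(6, 2) = 6.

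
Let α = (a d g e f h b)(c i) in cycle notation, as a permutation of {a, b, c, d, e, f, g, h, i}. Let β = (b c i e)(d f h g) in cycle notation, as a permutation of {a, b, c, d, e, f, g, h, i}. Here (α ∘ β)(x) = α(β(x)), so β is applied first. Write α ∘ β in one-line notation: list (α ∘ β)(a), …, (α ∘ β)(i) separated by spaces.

d i c h a b g e f

For each element, apply β then α: a → a → d; b → c → i; c → i → c; d → f → h; e → b → a; f → h → b; g → d → g; h → g → e; i → e → f.
So α ∘ β in one-line form is d i c h a b g e f.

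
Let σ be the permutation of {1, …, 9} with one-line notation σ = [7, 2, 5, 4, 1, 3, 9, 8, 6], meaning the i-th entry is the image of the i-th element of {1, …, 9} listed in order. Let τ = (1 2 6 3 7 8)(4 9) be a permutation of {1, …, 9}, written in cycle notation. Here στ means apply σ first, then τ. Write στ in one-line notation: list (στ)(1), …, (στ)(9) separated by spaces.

(στ)(x) = τ(σ(x)). Computing each image: τ(σ(1)) = τ(7) = 8, τ(σ(2)) = τ(2) = 6, τ(σ(3)) = τ(5) = 5, τ(σ(4)) = τ(4) = 9, τ(σ(5)) = τ(1) = 2, τ(σ(6)) = τ(3) = 7, τ(σ(7)) = τ(9) = 4, τ(σ(8)) = τ(8) = 1, τ(σ(9)) = τ(6) = 3.
Hence στ = [8 6 5 9 2 7 4 1 3].

8 6 5 9 2 7 4 1 3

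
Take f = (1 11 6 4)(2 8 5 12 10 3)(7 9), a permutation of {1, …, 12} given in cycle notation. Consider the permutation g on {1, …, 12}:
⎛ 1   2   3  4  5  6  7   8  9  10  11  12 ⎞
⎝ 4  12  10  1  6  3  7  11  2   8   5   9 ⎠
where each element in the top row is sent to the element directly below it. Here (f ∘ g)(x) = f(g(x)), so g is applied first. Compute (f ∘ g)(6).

2

g(6) = 3, then f(3) = 2; composing gives (f ∘ g)(6) = 2.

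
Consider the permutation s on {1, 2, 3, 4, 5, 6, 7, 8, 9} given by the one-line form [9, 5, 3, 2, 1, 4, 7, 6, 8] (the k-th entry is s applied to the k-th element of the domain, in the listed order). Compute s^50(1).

9

Tracing 1 → 9 → … returns to 1 after 7 steps, so 1 lies in a 7-cycle (1, 9, 8, 6, 4, 2, 5).
On a 7-cycle, s^7 is the identity, so s^50 = s^1 there (50 ≡ 1 mod 7).
Advancing 1 step from 1: 1 → 9.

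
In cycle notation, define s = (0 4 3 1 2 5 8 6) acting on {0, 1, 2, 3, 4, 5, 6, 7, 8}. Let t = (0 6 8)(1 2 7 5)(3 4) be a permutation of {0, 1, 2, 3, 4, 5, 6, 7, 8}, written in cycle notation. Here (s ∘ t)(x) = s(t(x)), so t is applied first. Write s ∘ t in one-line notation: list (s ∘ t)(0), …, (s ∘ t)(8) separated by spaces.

(s ∘ t)(x) = s(t(x)). Computing each image: s(t(0)) = s(6) = 0, s(t(1)) = s(2) = 5, s(t(2)) = s(7) = 7, s(t(3)) = s(4) = 3, s(t(4)) = s(3) = 1, s(t(5)) = s(1) = 2, s(t(6)) = s(8) = 6, s(t(7)) = s(5) = 8, s(t(8)) = s(0) = 4.
Hence s ∘ t = [0 5 7 3 1 2 6 8 4].

0 5 7 3 1 2 6 8 4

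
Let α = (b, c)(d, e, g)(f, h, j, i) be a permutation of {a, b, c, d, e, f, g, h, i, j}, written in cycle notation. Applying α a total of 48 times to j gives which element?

j

j lies in the 4-cycle (f, h, j, i).
Powers repeat with period 4 on this cycle, and 48 mod 4 = 0, so α^48(j) = α^0(j).
So α^48(j) = j.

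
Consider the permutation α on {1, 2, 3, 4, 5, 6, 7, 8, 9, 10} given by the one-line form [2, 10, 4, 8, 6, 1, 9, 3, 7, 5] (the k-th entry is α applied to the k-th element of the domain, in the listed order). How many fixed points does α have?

0

No element satisfies α(x) = x, so there are 0 fixed points.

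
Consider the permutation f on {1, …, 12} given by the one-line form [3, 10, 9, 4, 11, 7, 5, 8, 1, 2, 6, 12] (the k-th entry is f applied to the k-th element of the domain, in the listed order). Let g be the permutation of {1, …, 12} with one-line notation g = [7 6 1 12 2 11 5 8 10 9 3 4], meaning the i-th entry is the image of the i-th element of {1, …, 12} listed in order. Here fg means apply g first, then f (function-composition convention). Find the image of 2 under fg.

7

First apply g: g(2) = 6, then f(6) = 7. Thus (fg)(2) = 7.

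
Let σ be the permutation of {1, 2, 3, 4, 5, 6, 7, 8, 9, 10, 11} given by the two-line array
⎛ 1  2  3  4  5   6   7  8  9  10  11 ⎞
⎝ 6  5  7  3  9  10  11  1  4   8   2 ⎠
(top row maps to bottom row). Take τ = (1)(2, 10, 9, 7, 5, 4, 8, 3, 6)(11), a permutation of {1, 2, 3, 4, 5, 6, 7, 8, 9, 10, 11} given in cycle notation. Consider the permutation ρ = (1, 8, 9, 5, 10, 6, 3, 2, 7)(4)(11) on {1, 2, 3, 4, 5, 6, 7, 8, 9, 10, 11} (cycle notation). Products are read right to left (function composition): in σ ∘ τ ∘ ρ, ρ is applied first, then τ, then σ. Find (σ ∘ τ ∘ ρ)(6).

10

Apply the permutations in order: ρ(6) = 3, then τ(3) = 6, then σ(6) = 10. So (σ ∘ τ ∘ ρ)(6) = 10.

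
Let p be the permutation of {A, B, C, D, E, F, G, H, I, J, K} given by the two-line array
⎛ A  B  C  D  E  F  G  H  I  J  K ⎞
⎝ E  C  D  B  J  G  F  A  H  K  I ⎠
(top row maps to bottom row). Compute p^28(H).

K

Tracing H → A → … returns to H after 6 steps, so H lies in a 6-cycle (A, E, J, K, I, H).
Powers repeat with period 6 on this cycle, and 28 mod 6 = 4, so p^28(H) = p^4(H).
Advancing 4 steps from H: H → A → E → J → K.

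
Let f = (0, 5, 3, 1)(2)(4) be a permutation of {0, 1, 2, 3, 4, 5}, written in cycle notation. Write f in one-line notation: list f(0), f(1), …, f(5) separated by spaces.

5 0 2 1 4 3

Reading each image from the cycles: 0→5, 1→0, 2→2, 3→1, 4→4, 5→3.
Listing these in domain order gives 5 0 2 1 4 3.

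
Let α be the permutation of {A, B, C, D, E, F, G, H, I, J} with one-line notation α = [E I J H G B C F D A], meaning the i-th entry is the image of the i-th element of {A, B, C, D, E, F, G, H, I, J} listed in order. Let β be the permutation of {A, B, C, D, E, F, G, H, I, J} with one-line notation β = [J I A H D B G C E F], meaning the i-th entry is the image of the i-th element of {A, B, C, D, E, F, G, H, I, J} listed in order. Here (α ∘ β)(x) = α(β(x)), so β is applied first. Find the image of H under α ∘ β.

First apply β: β(H) = C, then α(C) = J. Thus (α ∘ β)(H) = J.

J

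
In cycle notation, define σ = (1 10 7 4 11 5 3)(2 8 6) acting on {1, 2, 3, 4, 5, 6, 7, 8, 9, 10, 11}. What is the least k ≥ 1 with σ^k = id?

The disjoint cycles have lengths 7, 3, 1.
The order of σ is the least common multiple of its cycle lengths: lcm(7, 3) = 21.

21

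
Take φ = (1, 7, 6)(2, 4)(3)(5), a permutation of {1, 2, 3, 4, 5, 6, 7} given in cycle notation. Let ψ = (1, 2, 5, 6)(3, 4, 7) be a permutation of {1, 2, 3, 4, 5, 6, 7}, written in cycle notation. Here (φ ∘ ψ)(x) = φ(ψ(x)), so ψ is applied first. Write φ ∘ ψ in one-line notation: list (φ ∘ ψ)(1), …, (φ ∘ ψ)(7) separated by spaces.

For each element, apply ψ then φ: 1 → 2 → 4; 2 → 5 → 5; 3 → 4 → 2; 4 → 7 → 6; 5 → 6 → 1; 6 → 1 → 7; 7 → 3 → 3.
Collecting the images, φ ∘ ψ = [4 5 2 6 1 7 3].

4 5 2 6 1 7 3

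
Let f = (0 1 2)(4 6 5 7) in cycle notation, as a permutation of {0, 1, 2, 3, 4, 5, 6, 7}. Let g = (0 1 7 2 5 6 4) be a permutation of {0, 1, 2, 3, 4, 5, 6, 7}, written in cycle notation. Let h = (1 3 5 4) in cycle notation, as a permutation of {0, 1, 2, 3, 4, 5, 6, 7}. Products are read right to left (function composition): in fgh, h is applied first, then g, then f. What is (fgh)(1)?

Chase 1: h(1) = 3; g(3) = 3; f(3) = 3. Hence (fgh)(1) = 3.

3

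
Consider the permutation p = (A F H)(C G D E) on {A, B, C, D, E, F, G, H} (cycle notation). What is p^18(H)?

H

H lies in the 3-cycle (A F H).
Since the cycle has length 3, p^18 acts on it the same as p^0 (18 mod 3 = 0).
So p^18(H) = H.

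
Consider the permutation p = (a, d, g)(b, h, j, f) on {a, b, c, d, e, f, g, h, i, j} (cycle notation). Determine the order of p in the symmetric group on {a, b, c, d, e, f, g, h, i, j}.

12

The cycle type of p is (4, 3, 1, 1, 1).
The order is lcm(4, 3) = 12.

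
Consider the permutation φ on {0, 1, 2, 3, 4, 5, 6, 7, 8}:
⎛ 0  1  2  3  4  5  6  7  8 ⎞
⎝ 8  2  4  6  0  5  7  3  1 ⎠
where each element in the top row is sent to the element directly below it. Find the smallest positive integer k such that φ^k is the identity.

Writing φ as disjoint cycles, the cycle lengths are 5, 3, 1.
The order is lcm(5, 3) = 15.

15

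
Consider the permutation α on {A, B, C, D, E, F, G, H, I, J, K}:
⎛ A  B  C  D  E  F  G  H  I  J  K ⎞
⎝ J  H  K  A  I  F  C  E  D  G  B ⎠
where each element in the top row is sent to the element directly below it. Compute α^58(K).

G

Tracing K → B → … returns to K after 10 steps, so K lies in a 10-cycle (A J G C K B H E I D).
On a 10-cycle, α^10 is the identity, so α^58 = α^8 there (58 ≡ 8 mod 10).
Stepping 8 places around the cycle: K → B → H → E → I → D → A → J → G.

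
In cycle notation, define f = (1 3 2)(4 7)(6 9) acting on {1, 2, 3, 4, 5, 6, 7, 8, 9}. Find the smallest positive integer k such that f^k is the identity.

The cycle type of f is (3, 2, 2, 1, 1).
Since disjoint cycles commute, ord(f) = lcm(3, 2, 2) = 6.

6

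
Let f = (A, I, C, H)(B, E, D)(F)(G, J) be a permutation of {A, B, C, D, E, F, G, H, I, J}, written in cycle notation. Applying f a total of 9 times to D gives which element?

D lies in the 3-cycle (B, E, D).
Since the cycle has length 3, f^9 acts on it the same as f^0 (9 mod 3 = 0).
So f^9(D) = D.

D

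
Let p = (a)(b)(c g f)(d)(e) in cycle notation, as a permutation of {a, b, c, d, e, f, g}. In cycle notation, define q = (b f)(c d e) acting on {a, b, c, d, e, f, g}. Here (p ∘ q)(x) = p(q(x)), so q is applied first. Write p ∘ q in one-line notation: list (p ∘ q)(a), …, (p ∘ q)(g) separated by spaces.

(p ∘ q)(x) = p(q(x)). Computing each image: p(q(a)) = p(a) = a, p(q(b)) = p(f) = c, p(q(c)) = p(d) = d, p(q(d)) = p(e) = e, p(q(e)) = p(c) = g, p(q(f)) = p(b) = b, p(q(g)) = p(g) = f.
Hence p ∘ q = [a c d e g b f].

a c d e g b f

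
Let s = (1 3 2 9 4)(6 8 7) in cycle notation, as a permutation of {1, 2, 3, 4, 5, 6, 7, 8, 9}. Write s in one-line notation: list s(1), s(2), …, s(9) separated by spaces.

Image by image: 1→3, 2→9, 3→2, 4→1, 5→5, 6→8, 7→6, 8→7, 9→4.
Listing these in domain order gives 3 9 2 1 5 8 6 7 4.

3 9 2 1 5 8 6 7 4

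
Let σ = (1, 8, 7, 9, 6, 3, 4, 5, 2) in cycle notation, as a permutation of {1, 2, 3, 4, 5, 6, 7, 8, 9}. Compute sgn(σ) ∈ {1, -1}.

The cycle lengths are 9.
A cycle is odd iff its length is even; σ has 0 even-length cycles, so sgn(σ) = (−1)^0 and σ is even.

1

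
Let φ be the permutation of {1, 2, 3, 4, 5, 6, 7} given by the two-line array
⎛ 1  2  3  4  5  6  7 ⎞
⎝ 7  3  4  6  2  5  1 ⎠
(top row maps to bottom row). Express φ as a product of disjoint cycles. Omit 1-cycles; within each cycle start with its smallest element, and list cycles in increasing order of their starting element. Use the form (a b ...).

Iterating φ from 1 gives 1 → 7 → 1; that is the 2-cycle (1 7).
Repeating from the next unused element and collecting all non-trivial cycles gives (1 7)(2 3 4 6 5).

(1 7)(2 3 4 6 5)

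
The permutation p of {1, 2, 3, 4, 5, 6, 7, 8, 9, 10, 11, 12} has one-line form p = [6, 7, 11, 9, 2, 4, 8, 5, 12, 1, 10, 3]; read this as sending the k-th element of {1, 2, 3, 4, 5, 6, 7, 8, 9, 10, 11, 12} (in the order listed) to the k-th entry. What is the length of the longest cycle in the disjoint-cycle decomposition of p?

8

Decomposing into disjoint cycles gives (1 6 4 9 12 3 11 10)(2 7 8 5); the longest has length 8.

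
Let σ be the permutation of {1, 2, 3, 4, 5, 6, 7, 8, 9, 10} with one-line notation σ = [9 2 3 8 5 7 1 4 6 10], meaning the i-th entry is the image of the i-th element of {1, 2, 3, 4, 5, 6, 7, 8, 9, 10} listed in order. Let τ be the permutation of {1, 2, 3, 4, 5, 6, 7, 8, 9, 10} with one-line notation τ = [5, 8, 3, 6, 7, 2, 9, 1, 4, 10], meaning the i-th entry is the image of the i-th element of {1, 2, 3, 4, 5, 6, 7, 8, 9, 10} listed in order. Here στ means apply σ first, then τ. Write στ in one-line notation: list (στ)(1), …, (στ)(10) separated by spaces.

4 8 3 1 7 9 5 6 2 10

Chase each element through σ then τ: 1 → 9 → 4; 2 → 2 → 8; 3 → 3 → 3; 4 → 8 → 1; 5 → 5 → 7; 6 → 7 → 9; 7 → 1 → 5; 8 → 4 → 6; 9 → 6 → 2; 10 → 10 → 10.
So στ in one-line form is 4 8 3 1 7 9 5 6 2 10.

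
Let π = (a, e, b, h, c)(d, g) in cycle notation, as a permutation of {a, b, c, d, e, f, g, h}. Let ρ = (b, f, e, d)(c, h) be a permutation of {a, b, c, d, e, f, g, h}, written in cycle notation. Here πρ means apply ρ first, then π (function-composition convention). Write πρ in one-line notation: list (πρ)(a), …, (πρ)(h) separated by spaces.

Chase each element through ρ then π: a → a → e; b → f → f; c → h → c; d → b → h; e → d → g; f → e → b; g → g → d; h → c → a.
So πρ in one-line form is e f c h g b d a.

e f c h g b d a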